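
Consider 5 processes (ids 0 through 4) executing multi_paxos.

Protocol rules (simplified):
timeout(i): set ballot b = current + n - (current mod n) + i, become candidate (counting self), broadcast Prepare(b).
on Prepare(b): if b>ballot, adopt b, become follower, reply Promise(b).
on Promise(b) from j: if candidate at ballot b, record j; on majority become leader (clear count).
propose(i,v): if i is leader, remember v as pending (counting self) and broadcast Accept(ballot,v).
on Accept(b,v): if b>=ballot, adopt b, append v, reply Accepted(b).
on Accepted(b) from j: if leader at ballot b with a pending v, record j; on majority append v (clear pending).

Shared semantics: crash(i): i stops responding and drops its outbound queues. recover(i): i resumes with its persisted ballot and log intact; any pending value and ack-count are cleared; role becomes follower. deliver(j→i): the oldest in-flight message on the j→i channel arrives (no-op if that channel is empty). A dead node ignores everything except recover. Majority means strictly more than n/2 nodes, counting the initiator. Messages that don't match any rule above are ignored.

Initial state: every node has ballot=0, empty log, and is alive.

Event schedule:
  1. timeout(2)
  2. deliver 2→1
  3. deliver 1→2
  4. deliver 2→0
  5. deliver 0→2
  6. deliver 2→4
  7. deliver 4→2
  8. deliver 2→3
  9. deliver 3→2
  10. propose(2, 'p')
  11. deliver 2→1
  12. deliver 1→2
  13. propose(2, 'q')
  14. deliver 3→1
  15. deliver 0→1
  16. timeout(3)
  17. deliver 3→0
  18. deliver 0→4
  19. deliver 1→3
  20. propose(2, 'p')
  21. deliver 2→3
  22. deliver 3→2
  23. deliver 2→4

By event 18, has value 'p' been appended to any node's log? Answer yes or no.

yes

1. timeout(2):  <2:cand b7 ->
2. deliver 2→1:  <1:foll b7 ->
3. deliver 1→2:  nop
4. deliver 2→0:  <0:foll b7 ->
5. deliver 0→2:  <2:lead b7 ->
6. deliver 2→4:  <4:foll b7 ->
7. deliver 4→2:  nop
8. deliver 2→3:  <3:foll b7 ->
9. deliver 3→2:  nop
10. propose(2,'p'):  nop
11. deliver 2→1:  <1:foll b7 p>
12. deliver 1→2:  nop
13. propose(2,'q'):  nop
14. deliver 3→1:  nop
15. deliver 0→1:  nop
16. timeout(3):  <3:cand b13 ->
17. deliver 3→0:  <0:foll b13 ->
18. deliver 0→4:  nop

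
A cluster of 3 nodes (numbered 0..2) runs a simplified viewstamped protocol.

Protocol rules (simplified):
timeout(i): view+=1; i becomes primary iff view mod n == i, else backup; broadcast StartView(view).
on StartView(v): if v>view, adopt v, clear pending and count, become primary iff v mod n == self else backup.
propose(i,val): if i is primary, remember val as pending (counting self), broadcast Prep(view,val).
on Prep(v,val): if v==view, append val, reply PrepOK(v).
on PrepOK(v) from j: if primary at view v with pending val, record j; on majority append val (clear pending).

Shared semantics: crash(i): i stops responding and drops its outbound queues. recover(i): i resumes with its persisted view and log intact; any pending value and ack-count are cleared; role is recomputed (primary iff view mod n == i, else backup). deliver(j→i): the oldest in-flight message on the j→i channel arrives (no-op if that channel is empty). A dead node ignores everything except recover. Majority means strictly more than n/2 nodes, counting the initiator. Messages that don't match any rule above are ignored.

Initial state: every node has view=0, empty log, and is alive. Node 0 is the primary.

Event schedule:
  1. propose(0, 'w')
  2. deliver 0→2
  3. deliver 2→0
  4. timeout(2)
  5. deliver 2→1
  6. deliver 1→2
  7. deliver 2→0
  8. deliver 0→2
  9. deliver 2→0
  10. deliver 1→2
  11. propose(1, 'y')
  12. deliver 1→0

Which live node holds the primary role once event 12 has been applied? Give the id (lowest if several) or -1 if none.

[1] propose(0,'w') → ∅
[2] deliver 0→2 → N2(back v0 [w])
[3] deliver 2→0 → N0(prim v0 [w])
[4] timeout(2) → N2(back v1 [w])
[5] deliver 2→1 → N1(prim v1 [-])
[6] deliver 1→2 → ∅
[7] deliver 2→0 → N0(back v1 [w])
[8] deliver 0→2 → ∅
[9] deliver 2→0 → ∅
[10] deliver 1→2 → ∅
[11] propose(1,'y') → ∅
[12] deliver 1→0 → N0(back v1 [w,y])

1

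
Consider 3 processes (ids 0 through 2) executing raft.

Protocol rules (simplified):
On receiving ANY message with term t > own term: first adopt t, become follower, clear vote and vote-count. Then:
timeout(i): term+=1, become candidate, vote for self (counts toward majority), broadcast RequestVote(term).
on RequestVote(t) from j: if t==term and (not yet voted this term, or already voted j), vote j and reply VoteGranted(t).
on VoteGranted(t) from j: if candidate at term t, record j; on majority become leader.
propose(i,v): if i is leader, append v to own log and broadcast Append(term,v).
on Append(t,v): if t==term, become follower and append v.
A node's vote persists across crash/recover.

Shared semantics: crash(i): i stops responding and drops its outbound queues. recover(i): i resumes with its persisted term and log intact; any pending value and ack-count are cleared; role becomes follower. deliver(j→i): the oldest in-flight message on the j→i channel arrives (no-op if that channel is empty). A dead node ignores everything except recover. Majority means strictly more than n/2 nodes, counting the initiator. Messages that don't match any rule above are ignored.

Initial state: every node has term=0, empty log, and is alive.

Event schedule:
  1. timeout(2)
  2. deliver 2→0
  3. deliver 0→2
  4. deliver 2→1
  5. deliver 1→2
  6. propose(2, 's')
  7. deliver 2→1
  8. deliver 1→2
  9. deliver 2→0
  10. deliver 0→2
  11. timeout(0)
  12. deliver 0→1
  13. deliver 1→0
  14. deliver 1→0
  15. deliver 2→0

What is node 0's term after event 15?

2

after 1 — timeout(2): n2:cand/t1/[-]
after 2 — deliver 2→0: n0:foll/t1/[-]
after 3 — deliver 0→2: n2:lead/t1/[-]
after 4 — deliver 2→1: n1:foll/t1/[-]
after 5 — deliver 1→2: ·
after 6 — propose(2,'s'): n2:lead/t1/[s]
after 7 — deliver 2→1: n1:foll/t1/[s]
after 8 — deliver 1→2: ·
after 9 — deliver 2→0: n0:foll/t1/[s]
after 10 — deliver 0→2: ·
after 11 — timeout(0): n0:cand/t2/[s]
after 12 — deliver 0→1: n1:foll/t2/[s]
after 13 — deliver 1→0: n0:lead/t2/[s]
after 14 — deliver 1→0: ·
after 15 — deliver 2→0: ·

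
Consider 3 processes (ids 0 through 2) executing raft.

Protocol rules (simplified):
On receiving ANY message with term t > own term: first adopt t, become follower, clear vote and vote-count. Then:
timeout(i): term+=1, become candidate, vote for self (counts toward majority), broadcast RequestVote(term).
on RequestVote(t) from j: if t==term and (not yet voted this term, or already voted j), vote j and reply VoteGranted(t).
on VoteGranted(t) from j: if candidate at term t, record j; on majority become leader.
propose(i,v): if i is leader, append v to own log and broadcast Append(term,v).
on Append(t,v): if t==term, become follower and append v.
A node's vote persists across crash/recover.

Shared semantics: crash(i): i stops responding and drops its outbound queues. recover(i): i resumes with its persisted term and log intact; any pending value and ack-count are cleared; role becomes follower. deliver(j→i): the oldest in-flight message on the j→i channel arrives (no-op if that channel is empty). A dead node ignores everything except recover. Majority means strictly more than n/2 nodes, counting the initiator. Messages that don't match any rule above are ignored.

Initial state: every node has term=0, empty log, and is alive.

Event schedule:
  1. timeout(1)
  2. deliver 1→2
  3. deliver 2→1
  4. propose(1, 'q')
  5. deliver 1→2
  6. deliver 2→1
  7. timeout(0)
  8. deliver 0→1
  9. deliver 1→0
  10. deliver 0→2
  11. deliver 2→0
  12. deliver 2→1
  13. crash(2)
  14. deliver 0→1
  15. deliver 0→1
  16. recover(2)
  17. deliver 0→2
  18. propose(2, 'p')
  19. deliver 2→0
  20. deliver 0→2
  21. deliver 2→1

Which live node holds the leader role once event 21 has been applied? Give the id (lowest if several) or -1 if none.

after 1 — timeout(1): n1:cand/t1/[-]
after 2 — deliver 1→2: n2:foll/t1/[-]
after 3 — deliver 2→1: n1:lead/t1/[-]
after 4 — propose(1,'q'): n1:lead/t1/[q]
after 5 — deliver 1→2: n2:foll/t1/[q]
after 6 — deliver 2→1: ·
after 7 — timeout(0): n0:cand/t1/[-]
after 8 — deliver 0→1: ·
after 9 — deliver 1→0: ·
after 10 — deliver 0→2: ·
after 11 — deliver 2→0: ·
after 12 — deliver 2→1: ·
after 13 — crash(2): n2:✗foll/t1/[q]
after 14 — deliver 0→1: ·
after 15 — deliver 0→1: ·
after 16 — recover(2): n2:foll/t1/[q]
after 17 — deliver 0→2: ·
after 18 — propose(2,'p'): ·
after 19 — deliver 2→0: ·
after 20 — deliver 0→2: ·
after 21 — deliver 2→1: ·

1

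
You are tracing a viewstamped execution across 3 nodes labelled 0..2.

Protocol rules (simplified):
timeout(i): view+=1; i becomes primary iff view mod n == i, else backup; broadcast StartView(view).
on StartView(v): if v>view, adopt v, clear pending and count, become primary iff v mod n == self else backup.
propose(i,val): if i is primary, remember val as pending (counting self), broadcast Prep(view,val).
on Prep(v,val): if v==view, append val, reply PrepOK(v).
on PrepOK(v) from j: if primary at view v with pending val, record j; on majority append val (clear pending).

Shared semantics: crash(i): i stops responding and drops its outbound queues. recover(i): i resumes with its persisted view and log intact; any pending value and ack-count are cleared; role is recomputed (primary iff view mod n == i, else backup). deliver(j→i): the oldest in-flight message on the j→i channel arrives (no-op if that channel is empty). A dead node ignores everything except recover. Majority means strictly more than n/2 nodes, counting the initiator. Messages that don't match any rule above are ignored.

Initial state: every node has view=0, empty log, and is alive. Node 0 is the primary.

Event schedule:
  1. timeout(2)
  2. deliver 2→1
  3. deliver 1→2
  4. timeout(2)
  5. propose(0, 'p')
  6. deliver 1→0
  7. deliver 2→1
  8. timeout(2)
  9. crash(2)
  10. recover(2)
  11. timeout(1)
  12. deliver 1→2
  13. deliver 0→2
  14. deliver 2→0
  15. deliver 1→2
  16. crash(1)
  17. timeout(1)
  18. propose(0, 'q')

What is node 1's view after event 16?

3

e1 timeout(2): 2[back,v=1,-]
e2 deliver 2→1: 1[prim,v=1,-]
e3 deliver 1→2: ·
e4 timeout(2): 2[prim,v=2,-]
e5 propose(0,'p'): ·
e6 deliver 1→0: ·
e7 deliver 2→1: 1[back,v=2,-]
e8 timeout(2): 2[back,v=3,-]
e9 crash(2): 2[✗back,v=3,-]
e10 recover(2): 2[back,v=3,-]
e11 timeout(1): 1[back,v=3,-]
e12 deliver 1→2: ·
e13 deliver 0→2: ·
e14 deliver 2→0: ·
e15 deliver 1→2: ·
e16 crash(1): 1[✗back,v=3,-]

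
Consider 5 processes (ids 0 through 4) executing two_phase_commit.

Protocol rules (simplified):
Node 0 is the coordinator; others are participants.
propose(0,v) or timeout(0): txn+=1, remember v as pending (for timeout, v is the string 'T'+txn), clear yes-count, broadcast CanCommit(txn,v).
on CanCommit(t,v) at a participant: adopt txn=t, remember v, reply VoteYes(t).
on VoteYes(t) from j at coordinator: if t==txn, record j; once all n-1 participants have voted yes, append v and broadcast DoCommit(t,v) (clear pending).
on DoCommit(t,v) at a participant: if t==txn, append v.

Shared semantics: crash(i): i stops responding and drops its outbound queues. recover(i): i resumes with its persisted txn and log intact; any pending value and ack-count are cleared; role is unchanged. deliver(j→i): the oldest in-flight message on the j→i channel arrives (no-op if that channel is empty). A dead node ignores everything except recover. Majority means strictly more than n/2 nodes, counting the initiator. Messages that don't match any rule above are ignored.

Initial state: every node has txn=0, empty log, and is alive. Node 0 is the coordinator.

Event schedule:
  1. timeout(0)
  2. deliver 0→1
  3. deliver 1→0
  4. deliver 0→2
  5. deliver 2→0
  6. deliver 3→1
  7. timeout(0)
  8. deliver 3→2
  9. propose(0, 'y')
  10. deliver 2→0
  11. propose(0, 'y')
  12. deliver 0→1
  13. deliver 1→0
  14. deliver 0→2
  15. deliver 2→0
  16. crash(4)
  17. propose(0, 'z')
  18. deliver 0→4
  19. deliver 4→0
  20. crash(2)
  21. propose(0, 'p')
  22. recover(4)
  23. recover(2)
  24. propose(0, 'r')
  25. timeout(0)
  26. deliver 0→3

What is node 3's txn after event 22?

e1 timeout(0): 0[coor,t=1,-]
e2 deliver 0→1: 1[part,t=1,-]
e3 deliver 1→0: ·
e4 deliver 0→2: 2[part,t=1,-]
e5 deliver 2→0: ·
e6 deliver 3→1: ·
e7 timeout(0): 0[coor,t=2,-]
e8 deliver 3→2: ·
e9 propose(0,'y'): 0[coor,t=3,-]
e10 deliver 2→0: ·
e11 propose(0,'y'): 0[coor,t=4,-]
e12 deliver 0→1: 1[part,t=2,-]
e13 deliver 1→0: ·
e14 deliver 0→2: 2[part,t=2,-]
e15 deliver 2→0: ·
e16 crash(4): 4[✗part,t=0,-]
e17 propose(0,'z'): 0[coor,t=5,-]
e18 deliver 0→4: ·
e19 deliver 4→0: ·
e20 crash(2): 2[✗part,t=2,-]
e21 propose(0,'p'): 0[coor,t=6,-]
e22 recover(4): 4[part,t=0,-]

0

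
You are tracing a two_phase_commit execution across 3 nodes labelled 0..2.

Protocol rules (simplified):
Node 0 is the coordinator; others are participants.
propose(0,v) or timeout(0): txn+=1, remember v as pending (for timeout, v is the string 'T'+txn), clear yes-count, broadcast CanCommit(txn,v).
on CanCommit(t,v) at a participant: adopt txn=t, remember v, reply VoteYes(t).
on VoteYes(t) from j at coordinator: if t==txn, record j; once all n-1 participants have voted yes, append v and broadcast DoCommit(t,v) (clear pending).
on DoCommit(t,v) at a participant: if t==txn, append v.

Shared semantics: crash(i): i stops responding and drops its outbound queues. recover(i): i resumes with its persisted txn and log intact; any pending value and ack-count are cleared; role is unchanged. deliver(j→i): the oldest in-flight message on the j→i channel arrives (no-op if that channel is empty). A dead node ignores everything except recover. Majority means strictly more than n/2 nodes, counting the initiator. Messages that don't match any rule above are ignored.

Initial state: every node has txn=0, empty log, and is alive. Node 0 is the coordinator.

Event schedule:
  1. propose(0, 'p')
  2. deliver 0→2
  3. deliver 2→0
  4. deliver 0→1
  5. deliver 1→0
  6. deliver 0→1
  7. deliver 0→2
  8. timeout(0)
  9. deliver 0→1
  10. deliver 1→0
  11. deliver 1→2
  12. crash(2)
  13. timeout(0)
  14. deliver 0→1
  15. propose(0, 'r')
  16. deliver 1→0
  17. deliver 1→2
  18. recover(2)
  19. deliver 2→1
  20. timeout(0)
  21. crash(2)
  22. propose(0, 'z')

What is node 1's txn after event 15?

after 1 — propose(0,'p'): n0:coor/t1/[-]
after 2 — deliver 0→2: n2:part/t1/[-]
after 3 — deliver 2→0: ·
after 4 — deliver 0→1: n1:part/t1/[-]
after 5 — deliver 1→0: n0:coor/t1/[p]
after 6 — deliver 0→1: n1:part/t1/[p]
after 7 — deliver 0→2: n2:part/t1/[p]
after 8 — timeout(0): n0:coor/t2/[p]
after 9 — deliver 0→1: n1:part/t2/[p]
after 10 — deliver 1→0: ·
after 11 — deliver 1→2: ·
after 12 — crash(2): n2:✗part/t1/[p]
after 13 — timeout(0): n0:coor/t3/[p]
after 14 — deliver 0→1: n1:part/t3/[p]
after 15 — propose(0,'r'): n0:coor/t4/[p]

3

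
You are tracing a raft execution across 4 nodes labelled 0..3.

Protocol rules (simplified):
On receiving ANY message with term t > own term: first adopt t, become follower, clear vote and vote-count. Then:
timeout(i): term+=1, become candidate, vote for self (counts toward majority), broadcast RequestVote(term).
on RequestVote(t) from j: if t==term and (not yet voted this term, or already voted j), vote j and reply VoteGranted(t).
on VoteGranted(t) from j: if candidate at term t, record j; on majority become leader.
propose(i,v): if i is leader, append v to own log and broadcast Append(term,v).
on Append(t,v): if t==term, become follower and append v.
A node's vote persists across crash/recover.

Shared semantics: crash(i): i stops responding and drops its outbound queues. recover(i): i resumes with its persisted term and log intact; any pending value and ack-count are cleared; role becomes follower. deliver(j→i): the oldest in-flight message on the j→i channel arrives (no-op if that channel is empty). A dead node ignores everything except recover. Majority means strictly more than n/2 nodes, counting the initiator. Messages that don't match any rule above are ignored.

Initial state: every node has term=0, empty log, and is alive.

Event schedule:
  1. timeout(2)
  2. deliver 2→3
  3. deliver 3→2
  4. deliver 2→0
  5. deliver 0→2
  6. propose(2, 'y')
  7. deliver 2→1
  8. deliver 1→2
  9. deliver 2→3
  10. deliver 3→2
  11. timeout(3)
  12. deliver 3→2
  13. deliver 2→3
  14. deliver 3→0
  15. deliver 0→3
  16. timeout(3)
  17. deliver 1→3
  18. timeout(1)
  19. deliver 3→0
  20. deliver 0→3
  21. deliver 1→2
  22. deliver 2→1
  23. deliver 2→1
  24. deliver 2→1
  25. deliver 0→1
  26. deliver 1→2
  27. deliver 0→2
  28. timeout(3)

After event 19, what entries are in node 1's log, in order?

after 1 — timeout(2): n2:cand/t1/[-]
after 2 — deliver 2→3: n3:foll/t1/[-]
after 3 — deliver 3→2: ·
after 4 — deliver 2→0: n0:foll/t1/[-]
after 5 — deliver 0→2: n2:lead/t1/[-]
after 6 — propose(2,'y'): n2:lead/t1/[y]
after 7 — deliver 2→1: n1:foll/t1/[-]
after 8 — deliver 1→2: ·
after 9 — deliver 2→3: n3:foll/t1/[y]
after 10 — deliver 3→2: ·
after 11 — timeout(3): n3:cand/t2/[y]
after 12 — deliver 3→2: n2:foll/t2/[y]
after 13 — deliver 2→3: ·
after 14 — deliver 3→0: n0:foll/t2/[-]
after 15 — deliver 0→3: n3:lead/t2/[y]
after 16 — timeout(3): n3:cand/t3/[y]
after 17 — deliver 1→3: ·
after 18 — timeout(1): n1:cand/t2/[-]
after 19 — deliver 3→0: n0:foll/t3/[-]

empty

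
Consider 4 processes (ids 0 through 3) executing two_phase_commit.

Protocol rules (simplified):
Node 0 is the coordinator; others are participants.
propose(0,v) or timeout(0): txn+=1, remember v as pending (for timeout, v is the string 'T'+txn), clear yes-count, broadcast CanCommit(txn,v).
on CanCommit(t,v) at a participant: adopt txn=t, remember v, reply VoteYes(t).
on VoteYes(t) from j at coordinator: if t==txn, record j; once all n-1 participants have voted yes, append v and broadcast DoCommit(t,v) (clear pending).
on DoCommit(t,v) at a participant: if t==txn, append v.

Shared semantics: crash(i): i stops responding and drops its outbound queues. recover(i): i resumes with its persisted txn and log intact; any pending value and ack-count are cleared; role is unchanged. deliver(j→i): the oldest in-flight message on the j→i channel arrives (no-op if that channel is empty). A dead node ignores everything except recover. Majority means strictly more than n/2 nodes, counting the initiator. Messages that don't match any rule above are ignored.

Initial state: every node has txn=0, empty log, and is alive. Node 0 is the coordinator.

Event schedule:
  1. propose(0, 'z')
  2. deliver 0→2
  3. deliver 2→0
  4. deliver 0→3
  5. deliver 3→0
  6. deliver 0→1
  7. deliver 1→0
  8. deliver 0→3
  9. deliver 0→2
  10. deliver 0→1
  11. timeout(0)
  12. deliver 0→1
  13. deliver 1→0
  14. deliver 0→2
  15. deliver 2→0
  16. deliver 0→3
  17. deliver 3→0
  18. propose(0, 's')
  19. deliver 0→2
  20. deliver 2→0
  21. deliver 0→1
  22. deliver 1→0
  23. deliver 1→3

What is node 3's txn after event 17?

2

e1 propose(0,'z'): 0[coor,t=1,-]
e2 deliver 0→2: 2[part,t=1,-]
e3 deliver 2→0: ·
e4 deliver 0→3: 3[part,t=1,-]
e5 deliver 3→0: ·
e6 deliver 0→1: 1[part,t=1,-]
e7 deliver 1→0: 0[coor,t=1,z]
e8 deliver 0→3: 3[part,t=1,z]
e9 deliver 0→2: 2[part,t=1,z]
e10 deliver 0→1: 1[part,t=1,z]
e11 timeout(0): 0[coor,t=2,z]
e12 deliver 0→1: 1[part,t=2,z]
e13 deliver 1→0: ·
e14 deliver 0→2: 2[part,t=2,z]
e15 deliver 2→0: ·
e16 deliver 0→3: 3[part,t=2,z]
e17 deliver 3→0: 0[coor,t=2,z,T2]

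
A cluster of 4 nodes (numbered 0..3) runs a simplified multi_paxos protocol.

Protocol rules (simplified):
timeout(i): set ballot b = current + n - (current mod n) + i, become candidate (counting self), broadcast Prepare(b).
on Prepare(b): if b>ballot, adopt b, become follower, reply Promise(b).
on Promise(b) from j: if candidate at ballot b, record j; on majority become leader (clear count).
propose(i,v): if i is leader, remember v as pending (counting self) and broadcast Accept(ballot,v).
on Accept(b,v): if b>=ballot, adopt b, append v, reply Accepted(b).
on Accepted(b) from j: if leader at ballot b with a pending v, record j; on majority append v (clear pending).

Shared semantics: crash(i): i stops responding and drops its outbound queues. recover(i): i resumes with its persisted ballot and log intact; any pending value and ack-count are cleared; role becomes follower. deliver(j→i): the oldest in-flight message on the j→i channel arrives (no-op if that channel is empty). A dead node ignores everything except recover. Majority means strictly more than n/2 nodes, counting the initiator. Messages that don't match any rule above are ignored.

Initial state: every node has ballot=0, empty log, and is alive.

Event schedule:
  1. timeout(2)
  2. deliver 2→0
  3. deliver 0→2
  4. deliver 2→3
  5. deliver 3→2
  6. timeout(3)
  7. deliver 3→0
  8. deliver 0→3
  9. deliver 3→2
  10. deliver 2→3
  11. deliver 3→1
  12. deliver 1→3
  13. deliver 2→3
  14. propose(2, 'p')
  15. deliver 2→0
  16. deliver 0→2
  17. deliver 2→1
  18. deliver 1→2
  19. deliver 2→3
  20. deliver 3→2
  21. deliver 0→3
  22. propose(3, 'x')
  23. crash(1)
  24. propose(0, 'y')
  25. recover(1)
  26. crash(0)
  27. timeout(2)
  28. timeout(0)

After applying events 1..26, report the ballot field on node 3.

step 1 timeout(2): 2={cand,b=6,log=-}
step 2 deliver 2→0: 0={foll,b=6,log=-}
step 3 deliver 0→2: —
step 4 deliver 2→3: 3={foll,b=6,log=-}
step 5 deliver 3→2: 2={lead,b=6,log=-}
step 6 timeout(3): 3={cand,b=11,log=-}
step 7 deliver 3→0: 0={foll,b=11,log=-}
step 8 deliver 0→3: —
step 9 deliver 3→2: 2={foll,b=11,log=-}
step 10 deliver 2→3: 3={lead,b=11,log=-}
step 11 deliver 3→1: 1={foll,b=11,log=-}
step 12 deliver 1→3: —
step 13 deliver 2→3: —
step 14 propose(2,'p'): —
step 15 deliver 2→0: —
step 16 deliver 0→2: —
step 17 deliver 2→1: —
step 18 deliver 1→2: —
step 19 deliver 2→3: —
step 20 deliver 3→2: —
step 21 deliver 0→3: —
step 22 propose(3,'x'): —
step 23 crash(1): 1={✗foll,b=11,log=-}
step 24 propose(0,'y'): —
step 25 recover(1): 1={foll,b=11,log=-}
step 26 crash(0): 0={✗foll,b=11,log=-}

11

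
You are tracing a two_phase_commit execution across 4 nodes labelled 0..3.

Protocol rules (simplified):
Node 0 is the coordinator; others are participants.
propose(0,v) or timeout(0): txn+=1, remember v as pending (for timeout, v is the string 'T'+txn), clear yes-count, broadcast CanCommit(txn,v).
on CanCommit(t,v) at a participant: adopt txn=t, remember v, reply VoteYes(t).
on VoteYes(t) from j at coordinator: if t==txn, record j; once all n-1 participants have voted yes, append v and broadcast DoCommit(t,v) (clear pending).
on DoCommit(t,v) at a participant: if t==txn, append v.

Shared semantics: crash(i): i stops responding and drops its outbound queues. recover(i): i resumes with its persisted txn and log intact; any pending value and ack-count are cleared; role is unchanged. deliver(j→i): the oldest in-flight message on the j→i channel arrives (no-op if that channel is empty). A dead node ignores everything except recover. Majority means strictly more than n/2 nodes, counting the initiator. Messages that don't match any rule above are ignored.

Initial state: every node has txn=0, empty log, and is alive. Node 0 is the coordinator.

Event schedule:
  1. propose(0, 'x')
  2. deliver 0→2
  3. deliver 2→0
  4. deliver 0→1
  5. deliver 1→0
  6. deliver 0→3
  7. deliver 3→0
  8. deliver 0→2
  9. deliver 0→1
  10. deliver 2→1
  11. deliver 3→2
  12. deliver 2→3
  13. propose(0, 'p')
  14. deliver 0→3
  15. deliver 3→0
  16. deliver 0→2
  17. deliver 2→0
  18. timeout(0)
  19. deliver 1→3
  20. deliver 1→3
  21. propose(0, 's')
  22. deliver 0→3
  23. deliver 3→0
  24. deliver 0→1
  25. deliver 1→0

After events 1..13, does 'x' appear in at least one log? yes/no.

yes

1. propose(0,'x'):  <0:coor t1 ->
2. deliver 0→2:  <2:part t1 ->
3. deliver 2→0:  nop
4. deliver 0→1:  <1:part t1 ->
5. deliver 1→0:  nop
6. deliver 0→3:  <3:part t1 ->
7. deliver 3→0:  <0:coor t1 x>
8. deliver 0→2:  <2:part t1 x>
9. deliver 0→1:  <1:part t1 x>
10. deliver 2→1:  nop
11. deliver 3→2:  nop
12. deliver 2→3:  nop
13. propose(0,'p'):  <0:coor t2 x>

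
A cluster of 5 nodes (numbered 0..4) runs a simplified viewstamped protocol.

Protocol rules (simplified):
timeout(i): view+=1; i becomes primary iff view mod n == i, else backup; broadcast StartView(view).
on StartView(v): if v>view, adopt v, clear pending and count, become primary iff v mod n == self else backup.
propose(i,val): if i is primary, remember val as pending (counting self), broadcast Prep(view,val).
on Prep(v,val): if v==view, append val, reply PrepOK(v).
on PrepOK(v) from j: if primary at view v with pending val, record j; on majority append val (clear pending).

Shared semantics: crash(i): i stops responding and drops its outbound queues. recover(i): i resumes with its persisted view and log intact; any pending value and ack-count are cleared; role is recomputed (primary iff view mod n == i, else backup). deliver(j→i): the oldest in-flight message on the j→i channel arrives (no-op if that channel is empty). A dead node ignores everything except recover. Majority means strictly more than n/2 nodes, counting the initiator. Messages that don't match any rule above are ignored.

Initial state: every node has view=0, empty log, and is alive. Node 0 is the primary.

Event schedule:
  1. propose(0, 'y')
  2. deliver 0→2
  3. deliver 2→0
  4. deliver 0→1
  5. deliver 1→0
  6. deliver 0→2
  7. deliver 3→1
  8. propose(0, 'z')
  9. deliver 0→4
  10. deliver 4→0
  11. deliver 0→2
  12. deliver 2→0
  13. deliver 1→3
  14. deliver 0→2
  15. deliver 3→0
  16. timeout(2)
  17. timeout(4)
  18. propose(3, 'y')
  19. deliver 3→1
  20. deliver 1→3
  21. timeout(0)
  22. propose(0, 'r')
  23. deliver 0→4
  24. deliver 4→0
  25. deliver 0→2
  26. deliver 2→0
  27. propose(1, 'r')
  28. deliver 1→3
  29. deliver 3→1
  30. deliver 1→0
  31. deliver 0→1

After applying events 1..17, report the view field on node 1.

0

e1 propose(0,'y'): ·
e2 deliver 0→2: 2[back,v=0,y]
e3 deliver 2→0: ·
e4 deliver 0→1: 1[back,v=0,y]
e5 deliver 1→0: 0[prim,v=0,y]
e6 deliver 0→2: ·
e7 deliver 3→1: ·
e8 propose(0,'z'): ·
e9 deliver 0→4: 4[back,v=0,y]
e10 deliver 4→0: ·
e11 deliver 0→2: 2[back,v=0,y,z]
e12 deliver 2→0: 0[prim,v=0,y,z]
e13 deliver 1→3: ·
e14 deliver 0→2: ·
e15 deliver 3→0: ·
e16 timeout(2): 2[back,v=1,y,z]
e17 timeout(4): 4[back,v=1,y]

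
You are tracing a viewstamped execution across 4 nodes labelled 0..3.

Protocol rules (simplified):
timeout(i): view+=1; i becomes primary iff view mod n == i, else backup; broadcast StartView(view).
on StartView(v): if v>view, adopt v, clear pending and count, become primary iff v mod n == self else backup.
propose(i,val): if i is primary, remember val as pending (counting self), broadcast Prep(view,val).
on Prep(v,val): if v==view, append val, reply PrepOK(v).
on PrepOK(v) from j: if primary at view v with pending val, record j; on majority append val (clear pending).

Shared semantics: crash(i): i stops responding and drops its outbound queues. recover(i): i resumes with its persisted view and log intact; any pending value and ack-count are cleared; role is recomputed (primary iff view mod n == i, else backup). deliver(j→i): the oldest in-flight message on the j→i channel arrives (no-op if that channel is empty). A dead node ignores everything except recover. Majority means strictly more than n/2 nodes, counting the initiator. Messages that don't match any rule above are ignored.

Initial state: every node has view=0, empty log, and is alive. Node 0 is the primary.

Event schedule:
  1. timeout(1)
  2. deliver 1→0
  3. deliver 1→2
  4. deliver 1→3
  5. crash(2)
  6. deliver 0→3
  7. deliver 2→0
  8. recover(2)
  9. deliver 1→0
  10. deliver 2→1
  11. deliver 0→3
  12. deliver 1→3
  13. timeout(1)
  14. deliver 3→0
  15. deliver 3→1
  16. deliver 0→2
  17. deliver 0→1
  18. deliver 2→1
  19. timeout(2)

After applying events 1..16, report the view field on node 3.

after 1 — timeout(1): n1:prim/v1/[-]
after 2 — deliver 1→0: n0:back/v1/[-]
after 3 — deliver 1→2: n2:back/v1/[-]
after 4 — deliver 1→3: n3:back/v1/[-]
after 5 — crash(2): n2:✗back/v1/[-]
after 6 — deliver 0→3: ·
after 7 — deliver 2→0: ·
after 8 — recover(2): n2:back/v1/[-]
after 9 — deliver 1→0: ·
after 10 — deliver 2→1: ·
after 11 — deliver 0→3: ·
after 12 — deliver 1→3: ·
after 13 — timeout(1): n1:back/v2/[-]
after 14 — deliver 3→0: ·
after 15 — deliver 3→1: ·
after 16 — deliver 0→2: ·

1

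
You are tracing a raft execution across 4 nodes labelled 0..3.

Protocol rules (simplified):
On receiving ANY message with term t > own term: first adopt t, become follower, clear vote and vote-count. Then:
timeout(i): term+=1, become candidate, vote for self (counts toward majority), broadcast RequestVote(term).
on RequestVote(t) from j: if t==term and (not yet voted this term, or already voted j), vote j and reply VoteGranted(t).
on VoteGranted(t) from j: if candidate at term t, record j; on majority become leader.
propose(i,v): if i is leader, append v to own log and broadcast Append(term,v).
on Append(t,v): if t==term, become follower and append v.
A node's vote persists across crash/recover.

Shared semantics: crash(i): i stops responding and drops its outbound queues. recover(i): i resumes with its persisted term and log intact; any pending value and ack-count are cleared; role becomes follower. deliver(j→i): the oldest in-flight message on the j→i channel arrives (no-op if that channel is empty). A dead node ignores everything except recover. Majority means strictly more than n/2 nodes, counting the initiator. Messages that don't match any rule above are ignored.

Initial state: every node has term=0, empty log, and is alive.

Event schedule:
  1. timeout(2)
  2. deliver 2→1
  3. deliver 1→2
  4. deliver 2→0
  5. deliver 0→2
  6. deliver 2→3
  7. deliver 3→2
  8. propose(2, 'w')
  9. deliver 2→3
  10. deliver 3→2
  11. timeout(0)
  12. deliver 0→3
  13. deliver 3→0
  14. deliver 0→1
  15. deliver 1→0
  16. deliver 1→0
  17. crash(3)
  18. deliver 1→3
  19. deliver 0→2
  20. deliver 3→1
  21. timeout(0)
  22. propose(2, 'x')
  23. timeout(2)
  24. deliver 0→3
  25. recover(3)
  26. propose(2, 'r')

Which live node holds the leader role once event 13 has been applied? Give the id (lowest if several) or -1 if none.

2

after 1 — timeout(2): n2:cand/t1/[-]
after 2 — deliver 2→1: n1:foll/t1/[-]
after 3 — deliver 1→2: ·
after 4 — deliver 2→0: n0:foll/t1/[-]
after 5 — deliver 0→2: n2:lead/t1/[-]
after 6 — deliver 2→3: n3:foll/t1/[-]
after 7 — deliver 3→2: ·
after 8 — propose(2,'w'): n2:lead/t1/[w]
after 9 — deliver 2→3: n3:foll/t1/[w]
after 10 — deliver 3→2: ·
after 11 — timeout(0): n0:cand/t2/[-]
after 12 — deliver 0→3: n3:foll/t2/[w]
after 13 — deliver 3→0: ·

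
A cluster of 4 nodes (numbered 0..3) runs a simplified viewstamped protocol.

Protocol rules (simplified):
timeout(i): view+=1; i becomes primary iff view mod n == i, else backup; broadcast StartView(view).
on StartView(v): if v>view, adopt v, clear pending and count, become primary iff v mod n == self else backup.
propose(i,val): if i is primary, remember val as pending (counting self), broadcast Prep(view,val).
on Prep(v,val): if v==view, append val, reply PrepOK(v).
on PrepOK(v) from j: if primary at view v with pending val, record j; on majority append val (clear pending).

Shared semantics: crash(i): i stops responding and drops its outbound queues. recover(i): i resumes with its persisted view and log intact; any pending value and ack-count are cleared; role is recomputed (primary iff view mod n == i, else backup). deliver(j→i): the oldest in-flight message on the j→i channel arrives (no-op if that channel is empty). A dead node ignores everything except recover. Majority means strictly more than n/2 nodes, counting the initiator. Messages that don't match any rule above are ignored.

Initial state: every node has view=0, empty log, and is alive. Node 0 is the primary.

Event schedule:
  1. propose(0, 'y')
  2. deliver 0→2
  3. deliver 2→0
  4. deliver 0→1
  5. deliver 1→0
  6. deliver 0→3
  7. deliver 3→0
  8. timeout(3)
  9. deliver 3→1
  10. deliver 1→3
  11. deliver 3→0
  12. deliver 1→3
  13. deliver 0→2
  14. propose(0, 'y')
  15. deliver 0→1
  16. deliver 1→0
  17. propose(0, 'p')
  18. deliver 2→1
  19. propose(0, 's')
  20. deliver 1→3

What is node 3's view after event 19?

1. propose(0,'y'):  nop
2. deliver 0→2:  <2:back v0 y>
3. deliver 2→0:  nop
4. deliver 0→1:  <1:back v0 y>
5. deliver 1→0:  <0:prim v0 y>
6. deliver 0→3:  <3:back v0 y>
7. deliver 3→0:  nop
8. timeout(3):  <3:back v1 y>
9. deliver 3→1:  <1:prim v1 y>
10. deliver 1→3:  nop
11. deliver 3→0:  <0:back v1 y>
12. deliver 1→3:  nop
13. deliver 0→2:  nop
14. propose(0,'y'):  nop
15. deliver 0→1:  nop
16. deliver 1→0:  nop
17. propose(0,'p'):  nop
18. deliver 2→1:  nop
19. propose(0,'s'):  nop

1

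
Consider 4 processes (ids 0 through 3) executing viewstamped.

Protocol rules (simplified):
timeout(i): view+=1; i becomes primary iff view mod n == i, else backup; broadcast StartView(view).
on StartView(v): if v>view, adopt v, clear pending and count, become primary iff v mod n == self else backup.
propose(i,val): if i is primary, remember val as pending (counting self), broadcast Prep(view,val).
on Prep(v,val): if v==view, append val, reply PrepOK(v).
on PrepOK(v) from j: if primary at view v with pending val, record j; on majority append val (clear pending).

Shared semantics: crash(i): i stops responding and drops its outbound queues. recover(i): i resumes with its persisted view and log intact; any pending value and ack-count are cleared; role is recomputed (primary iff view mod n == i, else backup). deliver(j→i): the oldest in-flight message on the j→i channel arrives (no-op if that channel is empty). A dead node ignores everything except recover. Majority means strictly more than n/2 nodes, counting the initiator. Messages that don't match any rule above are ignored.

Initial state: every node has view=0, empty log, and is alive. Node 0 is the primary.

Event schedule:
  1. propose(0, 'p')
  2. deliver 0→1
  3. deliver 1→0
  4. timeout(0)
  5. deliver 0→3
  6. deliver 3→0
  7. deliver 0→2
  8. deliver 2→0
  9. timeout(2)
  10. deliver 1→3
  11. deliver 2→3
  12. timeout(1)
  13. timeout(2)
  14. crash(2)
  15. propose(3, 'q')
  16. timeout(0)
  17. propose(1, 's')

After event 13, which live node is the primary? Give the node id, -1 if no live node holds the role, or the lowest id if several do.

after 1 — propose(0,'p'): ·
after 2 — deliver 0→1: n1:back/v0/[p]
after 3 — deliver 1→0: ·
after 4 — timeout(0): n0:back/v1/[-]
after 5 — deliver 0→3: n3:back/v0/[p]
after 6 — deliver 3→0: ·
after 7 — deliver 0→2: n2:back/v0/[p]
after 8 — deliver 2→0: ·
after 9 — timeout(2): n2:back/v1/[p]
after 10 — deliver 1→3: ·
after 11 — deliver 2→3: n3:back/v1/[p]
after 12 — timeout(1): n1:prim/v1/[p]
after 13 — timeout(2): n2:prim/v2/[p]

1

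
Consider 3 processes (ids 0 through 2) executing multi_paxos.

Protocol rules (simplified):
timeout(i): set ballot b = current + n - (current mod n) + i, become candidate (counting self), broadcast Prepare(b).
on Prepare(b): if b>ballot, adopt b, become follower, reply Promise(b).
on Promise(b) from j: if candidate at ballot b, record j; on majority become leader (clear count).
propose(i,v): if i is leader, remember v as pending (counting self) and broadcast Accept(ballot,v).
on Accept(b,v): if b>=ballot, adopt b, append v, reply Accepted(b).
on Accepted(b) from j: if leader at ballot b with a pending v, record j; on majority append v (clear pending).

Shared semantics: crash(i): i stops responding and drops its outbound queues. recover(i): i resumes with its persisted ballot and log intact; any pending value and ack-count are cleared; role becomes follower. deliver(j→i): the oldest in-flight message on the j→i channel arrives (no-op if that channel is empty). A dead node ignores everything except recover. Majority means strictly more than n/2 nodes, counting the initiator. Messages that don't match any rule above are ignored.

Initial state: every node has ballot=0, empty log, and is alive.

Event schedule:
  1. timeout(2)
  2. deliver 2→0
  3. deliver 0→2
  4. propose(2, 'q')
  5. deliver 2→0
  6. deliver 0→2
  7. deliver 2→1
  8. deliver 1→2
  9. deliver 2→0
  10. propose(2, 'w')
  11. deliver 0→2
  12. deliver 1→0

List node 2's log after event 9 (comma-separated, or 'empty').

e1 timeout(2): 2[cand,b=5,-]
e2 deliver 2→0: 0[foll,b=5,-]
e3 deliver 0→2: 2[lead,b=5,-]
e4 propose(2,'q'): ·
e5 deliver 2→0: 0[foll,b=5,q]
e6 deliver 0→2: 2[lead,b=5,q]
e7 deliver 2→1: 1[foll,b=5,-]
e8 deliver 1→2: ·
e9 deliver 2→0: ·

q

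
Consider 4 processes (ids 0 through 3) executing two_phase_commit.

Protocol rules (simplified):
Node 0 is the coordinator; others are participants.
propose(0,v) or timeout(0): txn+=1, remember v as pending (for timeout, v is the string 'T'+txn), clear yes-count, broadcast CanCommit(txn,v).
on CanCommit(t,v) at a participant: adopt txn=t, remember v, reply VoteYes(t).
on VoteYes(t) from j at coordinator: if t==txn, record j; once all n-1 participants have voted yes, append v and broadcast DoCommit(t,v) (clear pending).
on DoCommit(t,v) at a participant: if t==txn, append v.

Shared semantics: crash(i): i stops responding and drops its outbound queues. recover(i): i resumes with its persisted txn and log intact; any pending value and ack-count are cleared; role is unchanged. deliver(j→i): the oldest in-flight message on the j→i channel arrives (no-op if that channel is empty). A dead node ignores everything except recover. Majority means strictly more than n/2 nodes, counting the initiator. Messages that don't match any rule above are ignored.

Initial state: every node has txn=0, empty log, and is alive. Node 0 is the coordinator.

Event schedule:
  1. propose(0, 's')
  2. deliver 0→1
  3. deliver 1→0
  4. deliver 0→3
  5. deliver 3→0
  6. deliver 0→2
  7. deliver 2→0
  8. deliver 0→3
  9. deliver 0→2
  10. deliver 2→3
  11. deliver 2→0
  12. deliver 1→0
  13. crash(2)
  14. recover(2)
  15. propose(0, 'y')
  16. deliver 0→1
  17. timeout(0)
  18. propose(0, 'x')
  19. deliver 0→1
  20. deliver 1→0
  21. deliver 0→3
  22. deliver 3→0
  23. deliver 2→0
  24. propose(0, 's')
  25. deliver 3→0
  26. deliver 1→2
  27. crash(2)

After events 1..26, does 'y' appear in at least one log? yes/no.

[1] propose(0,'s') → N0(coor t1 [-])
[2] deliver 0→1 → N1(part t1 [-])
[3] deliver 1→0 → ∅
[4] deliver 0→3 → N3(part t1 [-])
[5] deliver 3→0 → ∅
[6] deliver 0→2 → N2(part t1 [-])
[7] deliver 2→0 → N0(coor t1 [s])
[8] deliver 0→3 → N3(part t1 [s])
[9] deliver 0→2 → N2(part t1 [s])
[10] deliver 2→3 → ∅
[11] deliver 2→0 → ∅
[12] deliver 1→0 → ∅
[13] crash(2) → N2(✗part t1 [s])
[14] recover(2) → N2(part t1 [s])
[15] propose(0,'y') → N0(coor t2 [s])
[16] deliver 0→1 → N1(part t1 [s])
[17] timeout(0) → N0(coor t3 [s])
[18] propose(0,'x') → N0(coor t4 [s])
[19] deliver 0→1 → N1(part t2 [s])
[20] deliver 1→0 → ∅
[21] deliver 0→3 → N3(part t2 [s])
[22] deliver 3→0 → ∅
[23] deliver 2→0 → ∅
[24] propose(0,'s') → N0(coor t5 [s])
[25] deliver 3→0 → ∅
[26] deliver 1→2 → ∅

no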